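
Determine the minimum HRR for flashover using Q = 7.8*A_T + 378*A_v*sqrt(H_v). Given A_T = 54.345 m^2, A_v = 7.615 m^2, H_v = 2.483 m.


7.8*A_T = 423.891
sqrt(H_v) = 1.5758
378*A_v*sqrt(H_v) = 4535.8
Q = 423.891 + 4535.8 = 4959.7 kW

4959.7 kW


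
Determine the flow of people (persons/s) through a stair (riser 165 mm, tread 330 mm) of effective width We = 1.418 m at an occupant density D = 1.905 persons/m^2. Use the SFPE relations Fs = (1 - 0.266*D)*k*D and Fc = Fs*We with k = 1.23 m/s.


1 - 0.266*D = 1 - 0.266*1.905 = 0.49327
Fs = 0.49327 * 1.23 * 1.905 = 1.1558 persons/(s*m)
Fc = 1.1558 * 1.418 = 1.6389 persons/s

1.6389 persons/s


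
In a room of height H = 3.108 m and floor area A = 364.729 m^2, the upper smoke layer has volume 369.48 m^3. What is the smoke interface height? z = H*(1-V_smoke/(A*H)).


V/(A*H) = 0.32594
1 - 0.32594 = 0.67406
z = 3.108 * 0.67406 = 2.0950 m

2.0950 m


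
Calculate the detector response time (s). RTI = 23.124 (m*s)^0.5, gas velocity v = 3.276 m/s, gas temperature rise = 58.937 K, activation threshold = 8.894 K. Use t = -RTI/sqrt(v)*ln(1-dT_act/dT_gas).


dT_act/dT_gas = 0.15091
ln(1 - 0.15091) = -0.16359
t = -23.124 / sqrt(3.276) * -0.16359 = 2.0900 s

2.0900 s


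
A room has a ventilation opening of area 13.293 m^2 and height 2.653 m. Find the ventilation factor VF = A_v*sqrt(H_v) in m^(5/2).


sqrt(H_v) = 1.6288
VF = 13.293 * 1.6288 = 21.652 m^(5/2)

21.652 m^(5/2)


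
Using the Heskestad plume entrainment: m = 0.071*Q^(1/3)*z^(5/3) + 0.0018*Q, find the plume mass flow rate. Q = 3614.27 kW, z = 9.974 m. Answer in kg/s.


Q^(1/3) = 15.346
z^(5/3) = 46.215
First term = 0.071 * 15.346 * 46.215 = 50.356
Second term = 0.0018 * 3614.27 = 6.5057
m = 56.861 kg/s

56.861 kg/s


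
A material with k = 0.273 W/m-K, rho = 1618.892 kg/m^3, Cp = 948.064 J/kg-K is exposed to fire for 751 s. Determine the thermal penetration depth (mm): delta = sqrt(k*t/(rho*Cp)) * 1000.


alpha = 0.273 / (1618.892 * 948.064) = 1.7787e-07 m^2/s
alpha * t = 0.00013358
delta = sqrt(0.00013358) * 1000 = 11.558 mm

11.558 mm


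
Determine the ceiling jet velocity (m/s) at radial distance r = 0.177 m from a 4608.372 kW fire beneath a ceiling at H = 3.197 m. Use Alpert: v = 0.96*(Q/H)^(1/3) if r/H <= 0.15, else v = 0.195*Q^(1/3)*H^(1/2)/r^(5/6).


r/H = 0.177 / 3.197 = 0.055364
r/H <= 0.15, so v = 0.96*(Q/H)^(1/3)
Q/H = 1441.5
(Q/H)^(1/3) = 11.296
v = 0.96 * 11.296 = 10.844 m/s

10.844 m/s


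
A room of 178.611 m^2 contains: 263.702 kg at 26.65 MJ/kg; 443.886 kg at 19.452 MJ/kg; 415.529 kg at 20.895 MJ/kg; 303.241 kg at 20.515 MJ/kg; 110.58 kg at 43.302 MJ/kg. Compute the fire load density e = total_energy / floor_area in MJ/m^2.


Total energy = 263.702*26.65 + 443.886*19.452 + 415.529*20.895 + 303.241*20.515 + 110.58*43.302
= 7027.658 + 8634.470 + 8682.478 + 6220.989 + 4788.335
= 35353.93 MJ
e = 35353.93 / 178.611 = 197.94 MJ/m^2

197.94 MJ/m^2


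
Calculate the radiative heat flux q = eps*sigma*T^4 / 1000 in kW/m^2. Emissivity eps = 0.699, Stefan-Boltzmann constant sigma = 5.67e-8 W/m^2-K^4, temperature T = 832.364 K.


T^4 = 4.8001e+11
q = 0.699 * 5.67e-8 * 4.8001e+11 / 1000 = 19.025 kW/m^2

19.025 kW/m^2


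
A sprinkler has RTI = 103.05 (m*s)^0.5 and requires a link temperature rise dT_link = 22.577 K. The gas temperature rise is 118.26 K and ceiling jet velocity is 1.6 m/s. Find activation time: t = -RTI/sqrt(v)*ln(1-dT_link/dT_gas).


dT_link/dT_gas = 0.19091
ln(1 - 0.19091) = -0.21184
t = -103.05 / sqrt(1.6) * -0.21184 = 17.259 s

17.259 s


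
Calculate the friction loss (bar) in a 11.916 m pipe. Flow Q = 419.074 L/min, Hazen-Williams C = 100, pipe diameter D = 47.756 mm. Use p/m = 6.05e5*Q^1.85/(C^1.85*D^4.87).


Q^1.85 = 70997
C^1.85 = 5011.9
D^4.87 = 1.5027e+08
p/m = 0.057033 bar/m
p_total = 0.057033 * 11.916 = 0.67961 bar

0.67961 bar


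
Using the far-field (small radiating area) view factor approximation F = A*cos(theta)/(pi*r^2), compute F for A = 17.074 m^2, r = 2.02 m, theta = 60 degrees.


cos(60 deg) = 0.5
pi*r^2 = 12.819
F = 17.074 * 0.5 / 12.819 = 0.66597

0.66597


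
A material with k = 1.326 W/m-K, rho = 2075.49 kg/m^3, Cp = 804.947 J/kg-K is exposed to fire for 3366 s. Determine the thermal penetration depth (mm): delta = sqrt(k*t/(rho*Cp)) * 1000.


alpha = 1.326 / (2075.49 * 804.947) = 7.9370e-07 m^2/s
alpha * t = 0.0026716
delta = sqrt(0.0026716) * 1000 = 51.687 mm

51.687 mm


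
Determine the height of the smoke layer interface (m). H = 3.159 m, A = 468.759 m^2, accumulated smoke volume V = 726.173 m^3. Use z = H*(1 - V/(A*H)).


V/(A*H) = 0.49039
1 - 0.49039 = 0.50961
z = 3.159 * 0.50961 = 1.6099 m

1.6099 m


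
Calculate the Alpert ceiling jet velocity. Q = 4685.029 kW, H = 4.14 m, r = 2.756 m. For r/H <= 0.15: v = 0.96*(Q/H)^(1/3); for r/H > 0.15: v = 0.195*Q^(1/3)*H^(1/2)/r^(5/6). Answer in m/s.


r/H = 2.756 / 4.14 = 0.66570
r/H > 0.15, so v = 0.195*Q^(1/3)*H^(1/2)/r^(5/6)
Q^(1/3) = 16.733
H^(1/2) = 2.0347
r^(5/6) = 2.3276
v = 0.195 * 16.733 * 2.0347 / 2.3276 = 2.8524 m/s

2.8524 m/s


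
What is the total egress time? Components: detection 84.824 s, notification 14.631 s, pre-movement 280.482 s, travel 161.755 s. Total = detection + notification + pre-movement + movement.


Total = 84.824 + 14.631 + 280.482 + 161.755 = 541.692 s

541.692 s


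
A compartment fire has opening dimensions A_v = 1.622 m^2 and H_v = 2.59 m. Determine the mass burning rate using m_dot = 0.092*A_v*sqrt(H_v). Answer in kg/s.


sqrt(H_v) = 1.6093
m_dot = 0.092 * 1.622 * 1.6093 = 0.24015 kg/s

0.24015 kg/s


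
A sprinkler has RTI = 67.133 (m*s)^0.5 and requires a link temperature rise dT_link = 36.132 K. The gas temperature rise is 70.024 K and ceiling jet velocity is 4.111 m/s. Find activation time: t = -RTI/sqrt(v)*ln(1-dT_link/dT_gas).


dT_link/dT_gas = 0.51599
ln(1 - 0.51599) = -0.72566
t = -67.133 / sqrt(4.111) * -0.72566 = 24.027 s

24.027 s


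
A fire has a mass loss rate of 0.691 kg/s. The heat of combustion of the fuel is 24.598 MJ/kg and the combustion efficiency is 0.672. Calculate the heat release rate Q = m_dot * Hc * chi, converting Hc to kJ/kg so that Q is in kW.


Hc = 24.598 MJ/kg = 24.598 * 1000 kJ/kg = 24598 kJ/kg
Q = 0.691 kg/s * 24598 kJ/kg * 0.672 = 11422 kW

11422 kW


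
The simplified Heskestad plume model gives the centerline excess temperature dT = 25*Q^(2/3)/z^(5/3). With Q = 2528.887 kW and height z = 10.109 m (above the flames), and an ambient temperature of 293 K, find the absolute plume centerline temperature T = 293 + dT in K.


Q^(2/3) = 185.62
z^(5/3) = 47.262
dT = 25 * 185.62 / 47.262 = 98.185 K
T = 293 + 98.185 = 391.19 K

391.19 K


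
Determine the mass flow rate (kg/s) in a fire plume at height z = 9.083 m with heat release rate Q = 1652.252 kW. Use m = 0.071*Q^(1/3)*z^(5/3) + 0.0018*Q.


Q^(1/3) = 11.822
z^(5/3) = 39.541
First term = 0.071 * 11.822 * 39.541 = 33.189
Second term = 0.0018 * 1652.252 = 2.9741
m = 36.163 kg/s

36.163 kg/s


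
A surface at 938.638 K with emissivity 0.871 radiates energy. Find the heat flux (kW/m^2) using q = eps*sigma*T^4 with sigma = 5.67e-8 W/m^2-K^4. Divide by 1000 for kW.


T^4 = 7.7623e+11
q = 0.871 * 5.67e-8 * 7.7623e+11 / 1000 = 38.335 kW/m^2

38.335 kW/m^2


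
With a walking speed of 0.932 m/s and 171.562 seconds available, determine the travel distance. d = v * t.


d = 0.932 * 171.562 = 159.90 m

159.90 m


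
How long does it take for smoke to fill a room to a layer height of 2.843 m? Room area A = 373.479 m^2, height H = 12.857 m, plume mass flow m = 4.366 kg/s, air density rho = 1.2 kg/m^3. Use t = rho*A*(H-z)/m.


H - z = 10.014 m
t = 1.2 * 373.479 * 10.014 / 4.366 = 1027.9 s

1027.9 s


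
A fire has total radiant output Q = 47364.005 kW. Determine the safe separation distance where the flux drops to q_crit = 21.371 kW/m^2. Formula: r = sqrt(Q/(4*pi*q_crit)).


4*pi*q_crit = 268.56
Q/(4*pi*q_crit) = 176.37
r = sqrt(176.37) = 13.280 m

13.280 m


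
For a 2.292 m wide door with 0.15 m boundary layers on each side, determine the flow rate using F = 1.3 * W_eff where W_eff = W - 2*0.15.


W_eff = 2.292 - 0.30 = 1.992 m
F = 1.3 * 1.992 = 2.5896 persons/s

2.5896 persons/s


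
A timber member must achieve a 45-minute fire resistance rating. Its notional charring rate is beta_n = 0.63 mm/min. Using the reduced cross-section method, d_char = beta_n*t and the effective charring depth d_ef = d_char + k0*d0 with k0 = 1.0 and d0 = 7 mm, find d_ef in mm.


d_char = 0.63 * 45 = 28.35 mm
d_ef = 28.35 + 1.0*7 = 35.35 mm

35.35 mm


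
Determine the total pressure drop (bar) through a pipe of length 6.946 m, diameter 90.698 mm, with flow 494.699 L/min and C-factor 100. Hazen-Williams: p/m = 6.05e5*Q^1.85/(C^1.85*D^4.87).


Q^1.85 = 96501
C^1.85 = 5011.9
D^4.87 = 3.4159e+09
p/m = 0.0034102 bar/m
p_total = 0.0034102 * 6.946 = 0.023688 bar

0.023688 bar


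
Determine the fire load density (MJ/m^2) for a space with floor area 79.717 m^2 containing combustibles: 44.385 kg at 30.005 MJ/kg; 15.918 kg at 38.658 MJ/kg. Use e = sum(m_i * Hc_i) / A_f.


Total energy = 44.385*30.005 + 15.918*38.658
= 1331.772 + 615.3580
= 1947.130 MJ
e = 1947.130 / 79.717 = 24.426 MJ/m^2

24.426 MJ/m^2


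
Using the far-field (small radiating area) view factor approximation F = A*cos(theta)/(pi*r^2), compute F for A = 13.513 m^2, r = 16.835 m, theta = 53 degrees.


cos(53 deg) = 0.60182
pi*r^2 = 890.38
F = 13.513 * 0.60182 / 890.38 = 0.0091335

0.0091335


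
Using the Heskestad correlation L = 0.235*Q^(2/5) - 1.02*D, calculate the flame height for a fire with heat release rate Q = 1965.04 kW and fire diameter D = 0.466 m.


Q^(2/5) = 20.766
0.235 * Q^(2/5) = 4.8800
1.02 * D = 0.47532
L = 4.4046 m

4.4046 m


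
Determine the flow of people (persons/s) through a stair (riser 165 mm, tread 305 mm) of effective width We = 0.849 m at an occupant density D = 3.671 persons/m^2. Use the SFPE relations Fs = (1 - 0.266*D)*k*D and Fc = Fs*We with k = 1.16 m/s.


1 - 0.266*D = 1 - 0.266*3.671 = 0.023514
Fs = 0.023514 * 1.16 * 3.671 = 0.10013 persons/(s*m)
Fc = 0.10013 * 0.849 = 0.085011 persons/s

0.085011 persons/s


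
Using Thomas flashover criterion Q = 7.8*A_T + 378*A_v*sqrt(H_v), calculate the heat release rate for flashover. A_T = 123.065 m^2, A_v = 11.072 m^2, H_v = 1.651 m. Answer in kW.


7.8*A_T = 959.907
sqrt(H_v) = 1.2849
378*A_v*sqrt(H_v) = 5377.6
Q = 959.907 + 5377.6 = 6337.5 kW

6337.5 kW


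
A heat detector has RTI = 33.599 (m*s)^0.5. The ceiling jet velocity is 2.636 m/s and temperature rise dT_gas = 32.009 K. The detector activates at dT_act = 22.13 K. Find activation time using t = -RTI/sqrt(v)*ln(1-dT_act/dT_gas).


dT_act/dT_gas = 0.69137
ln(1 - 0.69137) = -1.1756
t = -33.599 / sqrt(2.636) * -1.1756 = 24.329 s

24.329 s


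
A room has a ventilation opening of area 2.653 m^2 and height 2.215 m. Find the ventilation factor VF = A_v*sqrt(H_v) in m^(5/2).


sqrt(H_v) = 1.4883
VF = 2.653 * 1.4883 = 3.9484 m^(5/2)

3.9484 m^(5/2)


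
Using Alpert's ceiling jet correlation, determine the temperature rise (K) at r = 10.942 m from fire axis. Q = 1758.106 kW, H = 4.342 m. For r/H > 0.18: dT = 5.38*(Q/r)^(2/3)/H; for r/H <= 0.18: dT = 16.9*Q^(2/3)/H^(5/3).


r/H = 10.942 / 4.342 = 2.5200
r/H > 0.18, so dT = 5.38*(Q/r)^(2/3)/H
Q/r = 160.68
(Q/r)^(2/3) = 29.555
dT = 5.38 * 29.555 / 4.342 = 36.621 K

36.621 K


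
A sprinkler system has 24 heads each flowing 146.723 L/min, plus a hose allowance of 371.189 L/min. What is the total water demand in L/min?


Sprinkler demand = 24 * 146.723 = 3521.352 L/min
Total = 3521.352 + 371.189 = 3892.541 L/min

3892.541 L/min


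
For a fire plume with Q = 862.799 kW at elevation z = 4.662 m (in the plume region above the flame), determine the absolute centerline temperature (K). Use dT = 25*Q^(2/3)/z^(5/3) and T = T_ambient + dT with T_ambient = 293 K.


Q^(2/3) = 90.630
z^(5/3) = 13.010
dT = 25 * 90.630 / 13.010 = 174.15 K
T = 293 + 174.15 = 467.15 K

467.15 K


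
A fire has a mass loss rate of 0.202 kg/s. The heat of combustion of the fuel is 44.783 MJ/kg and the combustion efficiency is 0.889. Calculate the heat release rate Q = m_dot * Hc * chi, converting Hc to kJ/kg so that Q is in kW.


Hc = 44.783 MJ/kg = 44.783 * 1000 kJ/kg = 44783 kJ/kg
Q = 0.202 kg/s * 44783 kJ/kg * 0.889 = 8042.0 kW

8042.0 kW


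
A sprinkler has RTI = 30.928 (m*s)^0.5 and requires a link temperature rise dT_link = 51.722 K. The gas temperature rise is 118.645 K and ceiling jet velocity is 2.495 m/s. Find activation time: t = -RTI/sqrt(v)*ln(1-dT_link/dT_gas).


dT_link/dT_gas = 0.43594
ln(1 - 0.43594) = -0.57259
t = -30.928 / sqrt(2.495) * -0.57259 = 11.211 s

11.211 s


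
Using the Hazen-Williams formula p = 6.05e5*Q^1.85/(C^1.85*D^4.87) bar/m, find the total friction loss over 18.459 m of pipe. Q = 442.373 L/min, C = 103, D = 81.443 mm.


Q^1.85 = 78471
C^1.85 = 5293.6
D^4.87 = 2.0224e+09
p/m = 0.0044346 bar/m
p_total = 0.0044346 * 18.459 = 0.081859 bar

0.081859 bar


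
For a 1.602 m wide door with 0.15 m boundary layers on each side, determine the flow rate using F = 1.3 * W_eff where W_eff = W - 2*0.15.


W_eff = 1.602 - 0.30 = 1.302 m
F = 1.3 * 1.302 = 1.6926 persons/s

1.6926 persons/s


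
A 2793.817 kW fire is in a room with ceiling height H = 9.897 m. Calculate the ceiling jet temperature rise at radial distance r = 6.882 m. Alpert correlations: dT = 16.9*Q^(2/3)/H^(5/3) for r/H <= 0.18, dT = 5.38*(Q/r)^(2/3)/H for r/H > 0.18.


r/H = 6.882 / 9.897 = 0.69536
r/H > 0.18, so dT = 5.38*(Q/r)^(2/3)/H
Q/r = 405.96
(Q/r)^(2/3) = 54.826
dT = 5.38 * 54.826 / 9.897 = 29.804 K

29.804 K


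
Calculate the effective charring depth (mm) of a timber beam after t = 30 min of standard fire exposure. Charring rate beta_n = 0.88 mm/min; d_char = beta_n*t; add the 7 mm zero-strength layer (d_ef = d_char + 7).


d_char = 0.88 * 30 = 26.4 mm
d_ef = 26.4 + 1.0*7 = 33.4 mm

33.4 mm


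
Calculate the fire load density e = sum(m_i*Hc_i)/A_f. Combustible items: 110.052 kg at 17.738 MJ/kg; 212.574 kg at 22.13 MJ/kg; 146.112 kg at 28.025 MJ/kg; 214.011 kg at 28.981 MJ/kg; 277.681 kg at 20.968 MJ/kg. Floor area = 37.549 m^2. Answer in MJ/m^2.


Total energy = 110.052*17.738 + 212.574*22.13 + 146.112*28.025 + 214.011*28.981 + 277.681*20.968
= 1952.102 + 4704.263 + 4094.789 + 6202.253 + 5822.415
= 22775.82 MJ
e = 22775.82 / 37.549 = 606.56 MJ/m^2

606.56 MJ/m^2


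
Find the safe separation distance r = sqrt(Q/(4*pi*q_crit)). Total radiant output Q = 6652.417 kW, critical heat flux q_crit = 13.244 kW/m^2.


4*pi*q_crit = 166.43
Q/(4*pi*q_crit) = 39.971
r = sqrt(39.971) = 6.3223 m

6.3223 m


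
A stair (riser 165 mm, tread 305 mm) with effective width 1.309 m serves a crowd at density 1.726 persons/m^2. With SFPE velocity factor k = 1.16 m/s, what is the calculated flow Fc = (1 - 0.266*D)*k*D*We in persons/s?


1 - 0.266*D = 1 - 0.266*1.726 = 0.54088
Fs = 0.54088 * 1.16 * 1.726 = 1.0829 persons/(s*m)
Fc = 1.0829 * 1.309 = 1.4176 persons/s

1.4176 persons/s


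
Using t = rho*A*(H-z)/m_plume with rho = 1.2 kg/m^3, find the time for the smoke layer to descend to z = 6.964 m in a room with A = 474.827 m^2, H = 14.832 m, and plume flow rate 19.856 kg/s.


H - z = 7.868 m
t = 1.2 * 474.827 * 7.868 / 19.856 = 225.78 s

225.78 s


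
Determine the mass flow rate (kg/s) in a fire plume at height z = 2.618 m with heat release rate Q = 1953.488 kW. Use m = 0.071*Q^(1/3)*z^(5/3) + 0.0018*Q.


Q^(1/3) = 12.501
z^(5/3) = 4.9730
First term = 0.071 * 12.501 * 4.9730 = 4.4138
Second term = 0.0018 * 1953.488 = 3.5163
m = 7.9301 kg/s

7.9301 kg/s


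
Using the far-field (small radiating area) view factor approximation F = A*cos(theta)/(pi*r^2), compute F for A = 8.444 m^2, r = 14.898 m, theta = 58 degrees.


cos(58 deg) = 0.52992
pi*r^2 = 697.28
F = 8.444 * 0.52992 / 697.28 = 0.0064173

0.0064173


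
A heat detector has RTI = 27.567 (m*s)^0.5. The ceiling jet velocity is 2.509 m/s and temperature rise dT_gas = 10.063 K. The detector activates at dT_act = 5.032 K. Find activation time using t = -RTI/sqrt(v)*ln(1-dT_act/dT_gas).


dT_act/dT_gas = 0.50005
ln(1 - 0.50005) = -0.69325
t = -27.567 / sqrt(2.509) * -0.69325 = 12.065 s

12.065 s


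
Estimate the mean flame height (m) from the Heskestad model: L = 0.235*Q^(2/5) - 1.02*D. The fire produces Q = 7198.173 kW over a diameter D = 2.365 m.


Q^(2/5) = 34.905
0.235 * Q^(2/5) = 8.2027
1.02 * D = 2.4123
L = 5.7904 m

5.7904 m


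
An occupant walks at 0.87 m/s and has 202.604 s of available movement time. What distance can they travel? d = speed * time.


d = 0.87 * 202.604 = 176.27 m

176.27 m


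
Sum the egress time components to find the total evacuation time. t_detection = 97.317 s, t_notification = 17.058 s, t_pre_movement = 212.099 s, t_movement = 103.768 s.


Total = 97.317 + 17.058 + 212.099 + 103.768 = 430.242 s

430.242 s


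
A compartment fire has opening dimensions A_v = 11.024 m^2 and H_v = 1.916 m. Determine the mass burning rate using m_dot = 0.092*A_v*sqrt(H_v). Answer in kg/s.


sqrt(H_v) = 1.3842
m_dot = 0.092 * 11.024 * 1.3842 = 1.4039 kg/s

1.4039 kg/s


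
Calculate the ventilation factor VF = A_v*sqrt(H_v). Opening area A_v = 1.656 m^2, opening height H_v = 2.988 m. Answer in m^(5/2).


sqrt(H_v) = 1.7286
VF = 1.656 * 1.7286 = 2.8625 m^(5/2)

2.8625 m^(5/2)


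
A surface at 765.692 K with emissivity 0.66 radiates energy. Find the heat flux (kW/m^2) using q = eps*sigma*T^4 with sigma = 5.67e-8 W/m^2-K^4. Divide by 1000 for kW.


T^4 = 3.4373e+11
q = 0.66 * 5.67e-8 * 3.4373e+11 / 1000 = 12.863 kW/m^2

12.863 kW/m^2


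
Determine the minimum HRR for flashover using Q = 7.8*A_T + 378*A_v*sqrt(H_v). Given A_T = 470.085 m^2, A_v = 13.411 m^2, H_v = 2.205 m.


7.8*A_T = 3666.663
sqrt(H_v) = 1.4849
378*A_v*sqrt(H_v) = 7527.6
Q = 3666.663 + 7527.6 = 11194 kW

11194 kW


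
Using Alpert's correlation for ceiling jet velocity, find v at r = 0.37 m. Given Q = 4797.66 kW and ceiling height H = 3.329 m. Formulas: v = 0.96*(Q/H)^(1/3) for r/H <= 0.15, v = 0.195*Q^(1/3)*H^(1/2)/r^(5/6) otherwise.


r/H = 0.37 / 3.329 = 0.11114
r/H <= 0.15, so v = 0.96*(Q/H)^(1/3)
Q/H = 1441.2
(Q/H)^(1/3) = 11.295
v = 0.96 * 11.295 = 10.844 m/s

10.844 m/s


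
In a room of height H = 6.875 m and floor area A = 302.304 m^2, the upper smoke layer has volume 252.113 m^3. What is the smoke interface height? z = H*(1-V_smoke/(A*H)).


V/(A*H) = 0.12130
1 - 0.12130 = 0.87870
z = 6.875 * 0.87870 = 6.0410 m

6.0410 m


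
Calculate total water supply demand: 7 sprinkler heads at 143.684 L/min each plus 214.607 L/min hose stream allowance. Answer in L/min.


Sprinkler demand = 7 * 143.684 = 1005.788 L/min
Total = 1005.788 + 214.607 = 1220.395 L/min

1220.395 L/min


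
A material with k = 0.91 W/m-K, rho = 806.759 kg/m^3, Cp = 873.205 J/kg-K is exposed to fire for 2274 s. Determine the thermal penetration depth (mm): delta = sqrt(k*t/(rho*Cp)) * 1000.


alpha = 0.91 / (806.759 * 873.205) = 1.2918e-06 m^2/s
alpha * t = 0.0029375
delta = sqrt(0.0029375) * 1000 = 54.198 mm

54.198 mm


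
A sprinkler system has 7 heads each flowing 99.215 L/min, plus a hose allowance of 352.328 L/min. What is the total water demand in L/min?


Sprinkler demand = 7 * 99.215 = 694.505 L/min
Total = 694.505 + 352.328 = 1046.833 L/min

1046.833 L/min


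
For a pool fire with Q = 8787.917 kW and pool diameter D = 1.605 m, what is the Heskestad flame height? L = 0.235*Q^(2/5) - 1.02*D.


Q^(2/5) = 37.805
0.235 * Q^(2/5) = 8.8843
1.02 * D = 1.6371
L = 7.2472 m

7.2472 m


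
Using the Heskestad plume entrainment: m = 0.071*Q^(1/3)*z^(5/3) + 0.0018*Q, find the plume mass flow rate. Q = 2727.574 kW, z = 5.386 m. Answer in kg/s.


Q^(1/3) = 13.972
z^(5/3) = 16.549
First term = 0.071 * 13.972 * 16.549 = 16.417
Second term = 0.0018 * 2727.574 = 4.9096
m = 21.327 kg/s

21.327 kg/s


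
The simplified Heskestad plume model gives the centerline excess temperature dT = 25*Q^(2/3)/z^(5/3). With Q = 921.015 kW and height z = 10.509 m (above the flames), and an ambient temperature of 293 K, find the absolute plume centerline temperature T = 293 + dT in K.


Q^(2/3) = 94.662
z^(5/3) = 50.420
dT = 25 * 94.662 / 50.420 = 46.937 K
T = 293 + 46.937 = 339.94 K

339.94 K


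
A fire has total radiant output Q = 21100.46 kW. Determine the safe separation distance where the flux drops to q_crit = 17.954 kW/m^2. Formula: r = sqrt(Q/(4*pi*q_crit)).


4*pi*q_crit = 225.62
Q/(4*pi*q_crit) = 93.524
r = sqrt(93.524) = 9.6708 m

9.6708 m


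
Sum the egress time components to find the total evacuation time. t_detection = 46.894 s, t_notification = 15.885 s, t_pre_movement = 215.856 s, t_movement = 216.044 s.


Total = 46.894 + 15.885 + 215.856 + 216.044 = 494.679 s

494.679 s


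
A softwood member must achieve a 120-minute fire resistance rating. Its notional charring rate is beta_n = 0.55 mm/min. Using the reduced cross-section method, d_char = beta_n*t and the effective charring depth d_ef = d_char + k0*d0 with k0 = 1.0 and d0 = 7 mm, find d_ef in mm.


d_char = 0.55 * 120 = 66 mm
d_ef = 66 + 1.0*7 = 73 mm

73 mm


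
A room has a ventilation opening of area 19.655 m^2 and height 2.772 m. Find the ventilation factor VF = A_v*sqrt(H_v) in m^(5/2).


sqrt(H_v) = 1.6649
VF = 19.655 * 1.6649 = 32.724 m^(5/2)

32.724 m^(5/2)


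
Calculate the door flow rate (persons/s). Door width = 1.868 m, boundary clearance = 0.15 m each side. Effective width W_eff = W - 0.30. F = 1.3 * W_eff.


W_eff = 1.868 - 0.30 = 1.568 m
F = 1.3 * 1.568 = 2.0384 persons/s

2.0384 persons/s


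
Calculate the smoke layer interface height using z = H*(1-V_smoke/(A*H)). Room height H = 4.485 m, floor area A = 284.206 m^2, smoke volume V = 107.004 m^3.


V/(A*H) = 0.083947
1 - 0.083947 = 0.91605
z = 4.485 * 0.91605 = 4.1085 m

4.1085 m


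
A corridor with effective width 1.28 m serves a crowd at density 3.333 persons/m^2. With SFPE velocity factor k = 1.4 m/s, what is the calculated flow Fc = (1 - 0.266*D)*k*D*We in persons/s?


1 - 0.266*D = 1 - 0.266*3.333 = 0.11342
Fs = 0.11342 * 1.4 * 3.333 = 0.52925 persons/(s*m)
Fc = 0.52925 * 1.28 = 0.67744 persons/s

0.67744 persons/s


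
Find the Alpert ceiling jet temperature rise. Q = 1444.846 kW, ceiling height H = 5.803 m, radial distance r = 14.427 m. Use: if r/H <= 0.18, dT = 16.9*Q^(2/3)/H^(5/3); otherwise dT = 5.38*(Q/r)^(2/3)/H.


r/H = 14.427 / 5.803 = 2.4861
r/H > 0.18, so dT = 5.38*(Q/r)^(2/3)/H
Q/r = 100.15
(Q/r)^(2/3) = 21.566
dT = 5.38 * 21.566 / 5.803 = 19.994 K

19.994 K


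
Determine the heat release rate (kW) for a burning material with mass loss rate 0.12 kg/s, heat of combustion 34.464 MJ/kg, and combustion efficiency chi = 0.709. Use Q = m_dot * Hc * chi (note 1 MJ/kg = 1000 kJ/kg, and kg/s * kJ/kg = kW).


Hc = 34.464 MJ/kg = 34.464 * 1000 kJ/kg = 34464 kJ/kg
Q = 0.12 kg/s * 34464 kJ/kg * 0.709 = 2932.2 kW

2932.2 kW


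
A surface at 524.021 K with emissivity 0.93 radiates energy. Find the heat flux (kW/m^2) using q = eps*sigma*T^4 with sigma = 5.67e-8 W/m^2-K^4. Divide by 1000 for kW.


T^4 = 7.5404e+10
q = 0.93 * 5.67e-8 * 7.5404e+10 / 1000 = 3.9761 kW/m^2

3.9761 kW/m^2


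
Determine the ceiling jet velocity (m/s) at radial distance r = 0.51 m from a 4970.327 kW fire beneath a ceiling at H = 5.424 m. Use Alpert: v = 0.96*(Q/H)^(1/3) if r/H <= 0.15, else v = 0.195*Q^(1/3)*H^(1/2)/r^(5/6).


r/H = 0.51 / 5.424 = 0.094027
r/H <= 0.15, so v = 0.96*(Q/H)^(1/3)
Q/H = 916.36
(Q/H)^(1/3) = 9.7130
v = 0.96 * 9.7130 = 9.3245 m/s

9.3245 m/s


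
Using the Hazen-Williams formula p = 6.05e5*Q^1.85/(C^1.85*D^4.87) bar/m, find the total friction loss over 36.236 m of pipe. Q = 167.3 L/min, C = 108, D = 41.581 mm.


Q^1.85 = 12986
C^1.85 = 5778.8
D^4.87 = 7.6563e+07
p/m = 0.017757 bar/m
p_total = 0.017757 * 36.236 = 0.64344 bar

0.64344 bar


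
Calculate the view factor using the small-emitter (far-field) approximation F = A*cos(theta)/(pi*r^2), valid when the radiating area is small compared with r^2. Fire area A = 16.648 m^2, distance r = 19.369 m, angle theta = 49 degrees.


cos(49 deg) = 0.65606
pi*r^2 = 1178.6
F = 16.648 * 0.65606 / 1178.6 = 0.0092670

0.0092670


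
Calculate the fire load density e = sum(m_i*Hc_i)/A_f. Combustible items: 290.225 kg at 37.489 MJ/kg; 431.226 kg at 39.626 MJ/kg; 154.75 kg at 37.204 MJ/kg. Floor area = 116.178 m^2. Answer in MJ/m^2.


Total energy = 290.225*37.489 + 431.226*39.626 + 154.75*37.204
= 10880.25 + 17087.76 + 5757.319
= 33725.33 MJ
e = 33725.33 / 116.178 = 290.29 MJ/m^2

290.29 MJ/m^2


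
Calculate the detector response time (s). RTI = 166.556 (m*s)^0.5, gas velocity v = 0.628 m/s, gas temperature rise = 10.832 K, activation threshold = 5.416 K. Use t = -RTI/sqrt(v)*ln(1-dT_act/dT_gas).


dT_act/dT_gas = 0.5
ln(1 - 0.5) = -0.69315
t = -166.556 / sqrt(0.628) * -0.69315 = 145.68 s

145.68 s


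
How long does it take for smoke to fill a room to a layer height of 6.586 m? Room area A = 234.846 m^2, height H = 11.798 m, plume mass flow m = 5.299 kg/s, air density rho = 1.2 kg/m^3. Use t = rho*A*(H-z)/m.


H - z = 5.212 m
t = 1.2 * 234.846 * 5.212 / 5.299 = 277.19 s

277.19 s


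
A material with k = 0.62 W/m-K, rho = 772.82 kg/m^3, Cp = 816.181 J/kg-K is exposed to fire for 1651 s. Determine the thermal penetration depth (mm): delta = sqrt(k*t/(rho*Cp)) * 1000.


alpha = 0.62 / (772.82 * 816.181) = 9.8294e-07 m^2/s
alpha * t = 0.0016228
delta = sqrt(0.0016228) * 1000 = 40.284 mm

40.284 mm


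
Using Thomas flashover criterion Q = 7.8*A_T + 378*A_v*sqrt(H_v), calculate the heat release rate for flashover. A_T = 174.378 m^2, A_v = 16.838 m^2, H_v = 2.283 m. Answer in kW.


7.8*A_T = 1360.1
sqrt(H_v) = 1.5110
378*A_v*sqrt(H_v) = 9616.9
Q = 1360.1 + 9616.9 = 10977 kW

10977 kW


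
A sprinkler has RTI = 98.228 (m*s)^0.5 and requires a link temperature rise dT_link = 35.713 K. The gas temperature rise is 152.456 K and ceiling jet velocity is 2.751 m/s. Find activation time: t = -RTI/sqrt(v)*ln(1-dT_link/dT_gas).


dT_link/dT_gas = 0.23425
ln(1 - 0.23425) = -0.26690
t = -98.228 / sqrt(2.751) * -0.26690 = 15.807 s

15.807 s


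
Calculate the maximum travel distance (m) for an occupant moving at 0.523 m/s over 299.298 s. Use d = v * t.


d = 0.523 * 299.298 = 156.53 m

156.53 m


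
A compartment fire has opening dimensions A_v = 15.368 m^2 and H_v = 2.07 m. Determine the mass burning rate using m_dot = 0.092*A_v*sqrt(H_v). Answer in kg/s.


sqrt(H_v) = 1.4387
m_dot = 0.092 * 15.368 * 1.4387 = 2.0342 kg/s

2.0342 kg/s


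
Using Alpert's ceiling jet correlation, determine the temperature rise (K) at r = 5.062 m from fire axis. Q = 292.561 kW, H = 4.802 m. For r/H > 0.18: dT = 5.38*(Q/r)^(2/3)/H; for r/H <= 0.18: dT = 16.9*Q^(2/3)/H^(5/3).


r/H = 5.062 / 4.802 = 1.0541
r/H > 0.18, so dT = 5.38*(Q/r)^(2/3)/H
Q/r = 57.796
(Q/r)^(2/3) = 14.948
dT = 5.38 * 14.948 / 4.802 = 16.748 K

16.748 K


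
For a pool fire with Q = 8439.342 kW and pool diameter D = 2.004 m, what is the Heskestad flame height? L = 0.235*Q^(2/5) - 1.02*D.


Q^(2/5) = 37.198
0.235 * Q^(2/5) = 8.7416
1.02 * D = 2.0441
L = 6.6975 m

6.6975 m


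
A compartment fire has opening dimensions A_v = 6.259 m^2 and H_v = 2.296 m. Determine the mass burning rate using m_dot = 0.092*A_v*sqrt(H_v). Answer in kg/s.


sqrt(H_v) = 1.5153
m_dot = 0.092 * 6.259 * 1.5153 = 0.87253 kg/s

0.87253 kg/s


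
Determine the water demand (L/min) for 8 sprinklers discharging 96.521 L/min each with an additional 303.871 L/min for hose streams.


Sprinkler demand = 8 * 96.521 = 772.168 L/min
Total = 772.168 + 303.871 = 1076.039 L/min

1076.039 L/min


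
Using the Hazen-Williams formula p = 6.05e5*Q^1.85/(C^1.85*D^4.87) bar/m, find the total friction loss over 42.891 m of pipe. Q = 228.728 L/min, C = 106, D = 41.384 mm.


Q^1.85 = 23160
C^1.85 = 5582.3
D^4.87 = 7.4812e+07
p/m = 0.033551 bar/m
p_total = 0.033551 * 42.891 = 1.4390 bar

1.4390 bar


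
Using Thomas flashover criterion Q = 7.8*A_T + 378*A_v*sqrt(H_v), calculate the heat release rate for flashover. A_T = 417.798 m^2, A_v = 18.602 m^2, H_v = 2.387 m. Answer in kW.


7.8*A_T = 3258.8
sqrt(H_v) = 1.5450
378*A_v*sqrt(H_v) = 10864
Q = 3258.8 + 10864 = 14123 kW

14123 kW


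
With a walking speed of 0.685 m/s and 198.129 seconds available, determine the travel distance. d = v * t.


d = 0.685 * 198.129 = 135.72 m

135.72 m


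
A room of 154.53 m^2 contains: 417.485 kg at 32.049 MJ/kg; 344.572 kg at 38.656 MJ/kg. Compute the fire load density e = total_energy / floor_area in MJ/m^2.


Total energy = 417.485*32.049 + 344.572*38.656
= 13379.98 + 13319.78
= 26699.75 MJ
e = 26699.75 / 154.53 = 172.78 MJ/m^2

172.78 MJ/m^2


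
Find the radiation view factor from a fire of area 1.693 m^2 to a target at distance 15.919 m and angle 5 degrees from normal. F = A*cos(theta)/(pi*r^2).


cos(5 deg) = 0.99619
pi*r^2 = 796.13
F = 1.693 * 0.99619 / 796.13 = 0.0021185

0.0021185


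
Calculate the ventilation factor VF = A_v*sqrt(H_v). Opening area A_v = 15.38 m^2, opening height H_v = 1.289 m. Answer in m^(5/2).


sqrt(H_v) = 1.1353
VF = 15.38 * 1.1353 = 17.462 m^(5/2)

17.462 m^(5/2)


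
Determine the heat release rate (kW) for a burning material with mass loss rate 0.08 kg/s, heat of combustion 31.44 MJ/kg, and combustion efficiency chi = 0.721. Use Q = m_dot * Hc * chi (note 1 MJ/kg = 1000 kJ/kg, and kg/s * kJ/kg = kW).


Hc = 31.44 MJ/kg = 31.44 * 1000 kJ/kg = 31440 kJ/kg
Q = 0.08 kg/s * 31440 kJ/kg * 0.721 = 1813.5 kW

1813.5 kW


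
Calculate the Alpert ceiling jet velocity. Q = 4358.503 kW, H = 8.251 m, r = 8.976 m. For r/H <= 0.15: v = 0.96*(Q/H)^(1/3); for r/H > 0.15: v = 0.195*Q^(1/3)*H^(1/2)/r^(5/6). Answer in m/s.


r/H = 8.976 / 8.251 = 1.0879
r/H > 0.15, so v = 0.195*Q^(1/3)*H^(1/2)/r^(5/6)
Q^(1/3) = 16.335
H^(1/2) = 2.8725
r^(5/6) = 6.2264
v = 0.195 * 16.335 * 2.8725 / 6.2264 = 1.4695 m/s

1.4695 m/s


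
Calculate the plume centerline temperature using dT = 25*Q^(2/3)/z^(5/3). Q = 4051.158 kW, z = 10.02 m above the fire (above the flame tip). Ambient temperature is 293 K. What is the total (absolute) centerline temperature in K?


Q^(2/3) = 254.13
z^(5/3) = 46.571
dT = 25 * 254.13 / 46.571 = 136.42 K
T = 293 + 136.42 = 429.42 K

429.42 K


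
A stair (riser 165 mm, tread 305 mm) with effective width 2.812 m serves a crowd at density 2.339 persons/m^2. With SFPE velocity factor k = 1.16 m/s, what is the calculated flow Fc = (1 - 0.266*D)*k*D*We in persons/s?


1 - 0.266*D = 1 - 0.266*2.339 = 0.37783
Fs = 0.37783 * 1.16 * 2.339 = 1.0251 persons/(s*m)
Fc = 1.0251 * 2.812 = 2.8827 persons/s

2.8827 persons/s


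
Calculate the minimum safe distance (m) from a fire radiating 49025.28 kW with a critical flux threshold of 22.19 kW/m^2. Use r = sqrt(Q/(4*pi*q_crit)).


4*pi*q_crit = 278.85
Q/(4*pi*q_crit) = 175.81
r = sqrt(175.81) = 13.259 m

13.259 m


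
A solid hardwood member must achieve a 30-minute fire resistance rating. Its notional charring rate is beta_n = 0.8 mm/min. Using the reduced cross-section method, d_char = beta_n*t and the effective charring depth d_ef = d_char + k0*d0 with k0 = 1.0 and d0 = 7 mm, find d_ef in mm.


d_char = 0.8 * 30 = 24 mm
d_ef = 24 + 1.0*7 = 31 mm

31 mm


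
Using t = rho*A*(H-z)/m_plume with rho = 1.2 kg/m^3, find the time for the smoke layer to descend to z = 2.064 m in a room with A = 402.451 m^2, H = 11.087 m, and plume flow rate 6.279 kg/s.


H - z = 9.023 m
t = 1.2 * 402.451 * 9.023 / 6.279 = 693.99 s

693.99 s


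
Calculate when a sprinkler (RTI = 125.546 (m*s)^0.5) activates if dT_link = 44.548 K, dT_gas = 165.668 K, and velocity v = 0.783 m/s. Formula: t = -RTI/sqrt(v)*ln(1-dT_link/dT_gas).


dT_link/dT_gas = 0.26890
ln(1 - 0.26890) = -0.31320
t = -125.546 / sqrt(0.783) * -0.31320 = 44.437 s

44.437 s


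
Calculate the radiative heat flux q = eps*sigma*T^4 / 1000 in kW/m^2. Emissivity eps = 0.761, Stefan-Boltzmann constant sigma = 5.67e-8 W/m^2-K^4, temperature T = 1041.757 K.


T^4 = 1.1778e+12
q = 0.761 * 5.67e-8 * 1.1778e+12 / 1000 = 50.820 kW/m^2

50.820 kW/m^2


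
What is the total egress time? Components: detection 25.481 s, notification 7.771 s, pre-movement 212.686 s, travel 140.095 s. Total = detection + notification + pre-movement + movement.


Total = 25.481 + 7.771 + 212.686 + 140.095 = 386.033 s

386.033 s


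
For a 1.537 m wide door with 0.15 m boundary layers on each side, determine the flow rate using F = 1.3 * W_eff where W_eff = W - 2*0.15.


W_eff = 1.537 - 0.30 = 1.237 m
F = 1.3 * 1.237 = 1.6081 persons/s

1.6081 persons/s


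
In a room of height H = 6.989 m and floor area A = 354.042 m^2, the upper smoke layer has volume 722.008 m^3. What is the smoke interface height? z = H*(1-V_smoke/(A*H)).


V/(A*H) = 0.29179
1 - 0.29179 = 0.70821
z = 6.989 * 0.70821 = 4.9497 m

4.9497 m


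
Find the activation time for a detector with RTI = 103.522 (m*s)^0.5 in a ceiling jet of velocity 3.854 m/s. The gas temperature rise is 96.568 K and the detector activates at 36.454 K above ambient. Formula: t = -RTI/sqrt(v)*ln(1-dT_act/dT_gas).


dT_act/dT_gas = 0.37750
ln(1 - 0.37750) = -0.47400
t = -103.522 / sqrt(3.854) * -0.47400 = 24.995 s

24.995 s


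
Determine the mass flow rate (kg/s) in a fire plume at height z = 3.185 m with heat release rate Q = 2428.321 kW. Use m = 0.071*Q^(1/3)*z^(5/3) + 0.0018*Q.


Q^(1/3) = 13.441
z^(5/3) = 6.8947
First term = 0.071 * 13.441 * 6.8947 = 6.5798
Second term = 0.0018 * 2428.321 = 4.3710
m = 10.951 kg/s

10.951 kg/s


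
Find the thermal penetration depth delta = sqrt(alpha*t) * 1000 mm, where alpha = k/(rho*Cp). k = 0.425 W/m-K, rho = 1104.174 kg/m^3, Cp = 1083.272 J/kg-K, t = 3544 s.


alpha = 0.425 / (1104.174 * 1083.272) = 3.5532e-07 m^2/s
alpha * t = 0.0012592
delta = sqrt(0.0012592) * 1000 = 35.486 mm

35.486 mm


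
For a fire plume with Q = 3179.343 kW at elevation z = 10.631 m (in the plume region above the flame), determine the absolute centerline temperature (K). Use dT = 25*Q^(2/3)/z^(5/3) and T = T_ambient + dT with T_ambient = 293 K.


Q^(2/3) = 216.22
z^(5/3) = 51.399
dT = 25 * 216.22 / 51.399 = 105.17 K
T = 293 + 105.17 = 398.17 K

398.17 K


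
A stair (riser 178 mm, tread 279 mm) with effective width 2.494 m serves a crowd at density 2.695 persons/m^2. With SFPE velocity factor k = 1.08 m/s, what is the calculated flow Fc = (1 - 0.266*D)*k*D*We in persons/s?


1 - 0.266*D = 1 - 0.266*2.695 = 0.28313
Fs = 0.28313 * 1.08 * 2.695 = 0.82408 persons/(s*m)
Fc = 0.82408 * 2.494 = 2.0553 persons/s

2.0553 persons/s


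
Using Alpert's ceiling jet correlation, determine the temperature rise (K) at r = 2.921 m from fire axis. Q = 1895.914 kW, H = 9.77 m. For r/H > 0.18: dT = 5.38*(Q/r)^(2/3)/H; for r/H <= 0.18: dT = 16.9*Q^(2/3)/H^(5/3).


r/H = 2.921 / 9.77 = 0.29898
r/H > 0.18, so dT = 5.38*(Q/r)^(2/3)/H
Q/r = 649.06
(Q/r)^(2/3) = 74.965
dT = 5.38 * 74.965 / 9.77 = 41.281 K

41.281 K


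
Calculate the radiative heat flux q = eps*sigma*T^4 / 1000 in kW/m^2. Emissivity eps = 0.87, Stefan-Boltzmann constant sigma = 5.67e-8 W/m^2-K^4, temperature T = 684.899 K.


T^4 = 2.2004e+11
q = 0.87 * 5.67e-8 * 2.2004e+11 / 1000 = 10.854 kW/m^2

10.854 kW/m^2


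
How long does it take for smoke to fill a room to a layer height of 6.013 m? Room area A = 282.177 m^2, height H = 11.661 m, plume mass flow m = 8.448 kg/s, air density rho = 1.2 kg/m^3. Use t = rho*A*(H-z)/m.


H - z = 5.648 m
t = 1.2 * 282.177 * 5.648 / 8.448 = 226.38 s

226.38 s


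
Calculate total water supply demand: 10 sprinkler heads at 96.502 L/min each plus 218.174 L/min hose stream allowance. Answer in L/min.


Sprinkler demand = 10 * 96.502 = 965.02 L/min
Total = 965.02 + 218.174 = 1183.194 L/min

1183.194 L/min


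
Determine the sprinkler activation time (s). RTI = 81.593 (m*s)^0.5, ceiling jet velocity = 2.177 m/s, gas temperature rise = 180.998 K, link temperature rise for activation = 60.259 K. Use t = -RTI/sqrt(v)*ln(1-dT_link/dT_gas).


dT_link/dT_gas = 0.33293
ln(1 - 0.33293) = -0.40485
t = -81.593 / sqrt(2.177) * -0.40485 = 22.388 s

22.388 s


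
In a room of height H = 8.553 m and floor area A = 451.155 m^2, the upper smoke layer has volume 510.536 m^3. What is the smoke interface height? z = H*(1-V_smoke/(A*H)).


V/(A*H) = 0.13231
1 - 0.13231 = 0.86769
z = 8.553 * 0.86769 = 7.4214 m

7.4214 m


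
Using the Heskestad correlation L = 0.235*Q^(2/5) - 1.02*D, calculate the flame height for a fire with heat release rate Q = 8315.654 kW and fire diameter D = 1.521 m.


Q^(2/5) = 36.979
0.235 * Q^(2/5) = 8.6901
1.02 * D = 1.5514
L = 7.1387 m

7.1387 m


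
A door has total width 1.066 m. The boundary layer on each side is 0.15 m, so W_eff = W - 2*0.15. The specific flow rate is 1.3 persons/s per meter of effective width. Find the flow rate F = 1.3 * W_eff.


W_eff = 1.066 - 0.30 = 0.766 m
F = 1.3 * 0.766 = 0.99580 persons/s

0.99580 persons/s


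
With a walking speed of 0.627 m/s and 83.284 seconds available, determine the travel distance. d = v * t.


d = 0.627 * 83.284 = 52.219 m

52.219 m


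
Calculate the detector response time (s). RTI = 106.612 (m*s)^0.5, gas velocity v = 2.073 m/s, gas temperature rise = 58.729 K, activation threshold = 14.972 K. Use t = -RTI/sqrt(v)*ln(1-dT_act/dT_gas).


dT_act/dT_gas = 0.25493
ln(1 - 0.25493) = -0.29428
t = -106.612 / sqrt(2.073) * -0.29428 = 21.791 s

21.791 s


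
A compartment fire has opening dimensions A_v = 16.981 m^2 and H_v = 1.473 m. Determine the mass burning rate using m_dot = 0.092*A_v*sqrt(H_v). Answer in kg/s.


sqrt(H_v) = 1.2137
m_dot = 0.092 * 16.981 * 1.2137 = 1.8961 kg/s

1.8961 kg/s


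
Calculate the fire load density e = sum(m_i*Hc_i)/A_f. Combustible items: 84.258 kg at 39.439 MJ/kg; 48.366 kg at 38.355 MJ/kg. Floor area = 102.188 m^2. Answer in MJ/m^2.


Total energy = 84.258*39.439 + 48.366*38.355
= 3323.051 + 1855.078
= 5178.129 MJ
e = 5178.129 / 102.188 = 50.673 MJ/m^2

50.673 MJ/m^2


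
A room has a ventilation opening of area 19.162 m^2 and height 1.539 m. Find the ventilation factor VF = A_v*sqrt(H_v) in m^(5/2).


sqrt(H_v) = 1.2406
VF = 19.162 * 1.2406 = 23.772 m^(5/2)

23.772 m^(5/2)


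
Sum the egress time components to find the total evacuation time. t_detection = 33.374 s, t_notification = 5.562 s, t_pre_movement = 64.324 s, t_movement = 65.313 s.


Total = 33.374 + 5.562 + 64.324 + 65.313 = 168.573 s

168.573 s


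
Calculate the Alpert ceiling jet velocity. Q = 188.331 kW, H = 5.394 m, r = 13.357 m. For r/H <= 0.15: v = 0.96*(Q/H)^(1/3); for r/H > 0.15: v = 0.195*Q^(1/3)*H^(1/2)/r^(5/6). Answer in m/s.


r/H = 13.357 / 5.394 = 2.4763
r/H > 0.15, so v = 0.195*Q^(1/3)*H^(1/2)/r^(5/6)
Q^(1/3) = 5.7320
H^(1/2) = 2.3225
r^(5/6) = 8.6714
v = 0.195 * 5.7320 * 2.3225 / 8.6714 = 0.29937 m/s

0.29937 m/s


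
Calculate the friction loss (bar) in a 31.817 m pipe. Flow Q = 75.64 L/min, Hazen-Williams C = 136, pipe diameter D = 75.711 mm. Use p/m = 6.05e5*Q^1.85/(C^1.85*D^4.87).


Q^1.85 = 2990.1
C^1.85 = 8852.1
D^4.87 = 1.4174e+09
p/m = 0.00014418 bar/m
p_total = 0.00014418 * 31.817 = 0.0045873 bar

0.0045873 bar


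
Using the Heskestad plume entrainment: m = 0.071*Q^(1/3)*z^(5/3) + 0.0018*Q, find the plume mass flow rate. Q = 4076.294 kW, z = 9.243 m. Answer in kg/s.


Q^(1/3) = 15.974
z^(5/3) = 40.709
First term = 0.071 * 15.974 * 40.709 = 46.171
Second term = 0.0018 * 4076.294 = 7.3373
m = 53.508 kg/s

53.508 kg/s


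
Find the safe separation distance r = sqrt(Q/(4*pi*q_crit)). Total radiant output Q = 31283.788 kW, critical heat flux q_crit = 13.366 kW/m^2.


4*pi*q_crit = 167.96
Q/(4*pi*q_crit) = 186.26
r = sqrt(186.26) = 13.648 m

13.648 m
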